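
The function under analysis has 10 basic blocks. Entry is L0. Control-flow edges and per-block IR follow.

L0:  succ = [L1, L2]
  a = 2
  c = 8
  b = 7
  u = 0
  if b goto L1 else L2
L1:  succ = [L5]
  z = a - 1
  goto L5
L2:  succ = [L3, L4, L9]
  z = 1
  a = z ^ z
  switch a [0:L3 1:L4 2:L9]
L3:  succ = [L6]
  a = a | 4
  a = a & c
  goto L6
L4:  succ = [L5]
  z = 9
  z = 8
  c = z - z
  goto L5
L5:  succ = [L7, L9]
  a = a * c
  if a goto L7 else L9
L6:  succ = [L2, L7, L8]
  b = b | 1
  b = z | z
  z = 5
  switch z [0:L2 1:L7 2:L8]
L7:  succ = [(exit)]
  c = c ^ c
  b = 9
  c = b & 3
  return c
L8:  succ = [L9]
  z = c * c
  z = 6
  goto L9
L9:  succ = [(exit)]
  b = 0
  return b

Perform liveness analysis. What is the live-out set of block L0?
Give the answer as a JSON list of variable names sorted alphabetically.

Answer: ["a", "b", "c"]

Working:
def/use:
  L0: def={a,b,c,u} ue=∅
  L1: def={z} ue={a}
  L2: def={a,z} ue=∅
  L3: def={a} ue={a,c}
  L4: def={c,z} ue=∅
  L5: def={a} ue={a,c}
  L6: def={b,z} ue={b,z}
  L7: def={b,c} ue={c}
  L8: def={z} ue={c}
  L9: def={b} ue=∅

Backward fixpoint:
  L0: in=∅ out={a,b,c}
  L1: in={a,c} out={a,c}
  L2: in={b,c} out={a,b,c,z}
  L3: in={a,b,c,z} out={b,c,z}
  L4: in={a} out={a,c}
  L5: in={a,c} out={c}
  L6: in={b,c,z} out={b,c}
  L7: in={c} out=∅
  L8: in={c} out=∅
  L9: in=∅ out=∅

live-out(L0) = ["a", "b", "c"]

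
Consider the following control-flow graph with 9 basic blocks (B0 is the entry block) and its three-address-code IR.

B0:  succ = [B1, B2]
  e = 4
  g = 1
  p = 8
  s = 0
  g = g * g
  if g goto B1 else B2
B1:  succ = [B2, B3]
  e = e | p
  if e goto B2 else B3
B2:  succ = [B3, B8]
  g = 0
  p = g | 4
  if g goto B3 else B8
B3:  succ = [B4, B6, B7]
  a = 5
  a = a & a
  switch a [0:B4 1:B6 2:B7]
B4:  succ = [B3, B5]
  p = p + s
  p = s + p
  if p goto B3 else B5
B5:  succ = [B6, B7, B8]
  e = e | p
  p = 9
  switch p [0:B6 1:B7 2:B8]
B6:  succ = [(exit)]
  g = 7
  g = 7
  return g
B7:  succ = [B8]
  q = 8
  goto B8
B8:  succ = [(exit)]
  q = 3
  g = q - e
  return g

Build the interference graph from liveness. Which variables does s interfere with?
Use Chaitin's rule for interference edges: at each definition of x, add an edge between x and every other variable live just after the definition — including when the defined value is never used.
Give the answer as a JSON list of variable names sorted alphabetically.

Answer: ["a", "e", "g", "p"]

Working:
Block summaries:
  B0 def {e,g,p,s} use ∅
  B1 def {e} use {e,p}
  B2 def {g,p} use ∅
  B3 def {a} use ∅
  B4 def {p} use {p,s}
  B5 def {e,p} use {e,p}
  B6 def {g} use ∅
  B7 def {q} use ∅
  B8 def {g,q} use {e}

Live sets:
  B0 li=∅ lo={e,p,s}
  B1 li={e,p,s} lo={e,p,s}
  B2 li={e,s} lo={e,p,s}
  B3 li={e,p,s} lo={e,p,s}
  B4 li={e,p,s} lo={e,p,s}
  B5 li={e,p} lo={e}
  B6 li=∅ lo=∅
  B7 li={e} lo={e}
  B8 li={e} lo=∅

Conflict graph:
  a — {e,p,s}
  e — {a,g,p,q,s}
  g — {e,p,s}
  p — {a,e,g,s}
  q — {e}
  s — {a,e,g,p}

N(s) = ["a", "e", "g", "p"]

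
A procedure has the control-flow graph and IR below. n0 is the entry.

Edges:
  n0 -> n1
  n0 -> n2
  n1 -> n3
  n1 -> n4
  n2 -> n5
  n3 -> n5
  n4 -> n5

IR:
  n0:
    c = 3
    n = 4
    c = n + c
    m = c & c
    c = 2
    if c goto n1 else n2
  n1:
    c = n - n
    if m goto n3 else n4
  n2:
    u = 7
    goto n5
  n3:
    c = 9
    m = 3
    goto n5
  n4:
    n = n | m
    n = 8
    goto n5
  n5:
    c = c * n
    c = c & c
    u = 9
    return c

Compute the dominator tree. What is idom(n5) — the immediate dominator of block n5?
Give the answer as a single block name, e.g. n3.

idom tree: n1←n0 n2←n0 n3←n1 n4←n1 n5←n0
Dom∩ at merges:
  n5: preds {n2,n3,n4}: {n0,n2} ∩ {n0,n1,n3} ∩ {n0,n1,n4} = {n0}; idom=n0

idom(n5) = n0

Answer: n0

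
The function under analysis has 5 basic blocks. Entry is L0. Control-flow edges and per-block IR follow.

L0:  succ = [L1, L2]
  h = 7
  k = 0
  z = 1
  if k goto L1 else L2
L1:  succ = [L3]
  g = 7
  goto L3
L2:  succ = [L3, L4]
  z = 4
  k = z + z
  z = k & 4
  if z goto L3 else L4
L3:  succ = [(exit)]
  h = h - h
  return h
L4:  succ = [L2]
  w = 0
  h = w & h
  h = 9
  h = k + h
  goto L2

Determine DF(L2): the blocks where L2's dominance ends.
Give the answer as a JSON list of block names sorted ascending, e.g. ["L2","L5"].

idom tree: L1←L0 L2←L0 L3←L0 L4←L2
Dom at joins:
  L2: preds {L0,L4}: {L0} ∩ {L0,L2,L4} = {L0}; idom=L0
  L3: preds {L1,L2}: {L0,L1} ∩ {L0,L2} = {L0}; idom=L0

DF derivation:
  join L2 pred L0: · stop@L0
  join L2 pred L4: L4→L2 stop@L0
  join L3 pred L1: L1 stop@L0
  join L3 pred L2: L2 stop@L0
  DF(L0)=∅
  DF(L1)={L3}
  DF(L2)={L2,L3}
  DF(L3)=∅
  DF(L4)={L2}

DF(L2) = ["L2", "L3"]

Answer: ["L2", "L3"]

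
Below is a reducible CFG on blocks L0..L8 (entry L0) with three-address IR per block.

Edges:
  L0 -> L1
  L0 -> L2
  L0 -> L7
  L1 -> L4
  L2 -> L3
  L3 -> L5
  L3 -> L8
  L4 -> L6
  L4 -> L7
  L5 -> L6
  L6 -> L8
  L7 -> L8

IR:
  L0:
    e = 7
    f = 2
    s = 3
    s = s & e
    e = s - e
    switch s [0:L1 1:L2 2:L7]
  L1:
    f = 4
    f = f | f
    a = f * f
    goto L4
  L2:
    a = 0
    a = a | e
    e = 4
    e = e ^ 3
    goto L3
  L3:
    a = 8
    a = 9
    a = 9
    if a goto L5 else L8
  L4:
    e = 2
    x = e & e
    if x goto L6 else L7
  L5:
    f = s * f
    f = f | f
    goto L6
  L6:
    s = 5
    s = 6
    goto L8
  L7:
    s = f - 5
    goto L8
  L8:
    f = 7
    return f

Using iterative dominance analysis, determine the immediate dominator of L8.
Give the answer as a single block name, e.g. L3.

Answer: L0

Analysis:
idom tree: L1←L0 L2←L0 L3←L2 L4←L1 L5←L3 L6←L0 L7←L0 L8←L0
Dom at joins:
  L6: preds {L4,L5}: {L0,L1,L4} ∩ {L0,L2,L3,L5} = {L0}; idom=L0
  L7: preds {L0,L4}: {L0} ∩ {L0,L1,L4} = {L0}; idom=L0
  L8: preds {L3,L6,L7}: {L0,L2,L3} ∩ {L0,L6} ∩ {L0,L7} = {L0}; idom=L0

idom(L8) = L0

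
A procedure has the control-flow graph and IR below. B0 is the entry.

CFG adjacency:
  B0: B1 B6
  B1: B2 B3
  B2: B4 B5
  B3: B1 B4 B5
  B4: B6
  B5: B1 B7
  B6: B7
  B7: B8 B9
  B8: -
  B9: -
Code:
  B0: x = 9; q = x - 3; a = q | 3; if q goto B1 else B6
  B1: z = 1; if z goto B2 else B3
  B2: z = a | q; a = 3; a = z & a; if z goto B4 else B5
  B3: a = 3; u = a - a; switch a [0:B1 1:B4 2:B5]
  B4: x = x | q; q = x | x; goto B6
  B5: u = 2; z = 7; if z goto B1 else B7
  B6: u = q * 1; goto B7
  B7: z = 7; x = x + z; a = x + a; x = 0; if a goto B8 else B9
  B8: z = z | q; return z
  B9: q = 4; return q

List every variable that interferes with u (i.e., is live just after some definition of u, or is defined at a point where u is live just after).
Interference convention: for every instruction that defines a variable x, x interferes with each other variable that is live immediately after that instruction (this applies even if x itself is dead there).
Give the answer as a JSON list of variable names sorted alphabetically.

Answer: ["a", "q", "x"]

Working:
def/use:
  B0: def={a,q,x} ue=∅
  B1: def={z} ue=∅
  B2: def={a,z} ue={a,q}
  B3: def={a,u} ue=∅
  B4: def={q,x} ue={q,x}
  B5: def={u,z} ue=∅
  B6: def={u} ue={q}
  B7: def={a,x,z} ue={a,x}
  B8: def={z} ue={q,z}
  B9: def={q} ue=∅

Live sets:
  live B0: ∅→{a,q,x}
  live B1: {a,q,x}→{a,q,x}
  live B2: {a,q,x}→{a,q,x}
  live B3: {q,x}→{a,q,x}
  live B4: {a,q,x}→{a,q,x}
  live B5: {a,q,x}→{a,q,x}
  live B6: {a,q,x}→{a,q,x}
  live B7: {a,q,x}→{q,z}
  live B8: {q,z}→∅
  live B9: ∅→∅

Conflict graph:
  a — {q,u,x,z}
  q — {a,u,x,z}
  u — {a,q,x}
  x — {a,q,u,z}
  z — {a,q,x}

N(u) = ["a", "q", "x"]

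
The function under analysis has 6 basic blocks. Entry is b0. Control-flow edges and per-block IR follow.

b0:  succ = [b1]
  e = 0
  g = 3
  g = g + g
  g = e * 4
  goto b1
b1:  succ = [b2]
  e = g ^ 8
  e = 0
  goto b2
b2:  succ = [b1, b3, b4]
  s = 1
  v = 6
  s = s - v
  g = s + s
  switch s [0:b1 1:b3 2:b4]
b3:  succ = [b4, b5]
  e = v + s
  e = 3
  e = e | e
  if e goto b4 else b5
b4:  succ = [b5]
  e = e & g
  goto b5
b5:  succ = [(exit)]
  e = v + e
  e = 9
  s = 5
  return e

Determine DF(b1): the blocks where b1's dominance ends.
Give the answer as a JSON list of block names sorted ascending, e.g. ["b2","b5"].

idom tree: b1←b0 b2←b1 b3←b2 b4←b2 b5←b2
Dom at joins:
  b1: preds {b0,b2}: {b0} ∩ {b0,b1,b2} = {b0}; idom=b0
  b4: preds {b2,b3}: {b0,b1,b2} ∩ {b0,b1,b2,b3} = {b0,b1,b2}; idom=b2
  b5: preds {b3,b4}: {b0,b1,b2,b3} ∩ {b0,b1,b2,b4} = {b0,b1,b2}; idom=b2

Frontier:
  b1←b0: walk · to b0
  b1←b2: walk b2→b1 to b0
  b4←b2: walk · to b2
  b4←b3: walk b3 to b2
  b5←b3: walk b3 to b2
  b5←b4: walk b4 to b2
  DF(b0)=∅
  DF(b1)={b1}
  DF(b2)={b1}
  DF(b3)={b4,b5}
  DF(b4)={b5}
  DF(b5)=∅

DF(b1) = ["b1"]

Answer: ["b1"]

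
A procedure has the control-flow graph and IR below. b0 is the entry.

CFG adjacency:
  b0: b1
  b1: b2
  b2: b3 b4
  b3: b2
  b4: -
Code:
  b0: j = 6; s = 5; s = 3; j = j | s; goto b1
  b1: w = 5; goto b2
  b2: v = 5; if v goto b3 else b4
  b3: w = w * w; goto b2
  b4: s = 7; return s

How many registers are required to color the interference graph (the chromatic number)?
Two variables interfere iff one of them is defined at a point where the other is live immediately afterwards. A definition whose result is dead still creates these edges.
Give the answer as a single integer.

def/use:
  b0: {j,s} / ∅
  b1: {w} / ∅
  b2: {v} / ∅
  b3: {w} / {w}
  b4: {s} / ∅

Live sets:
  b0: in=∅ out=∅
  b1: in=∅ out={w}
  b2: in={w} out={w}
  b3: in={w} out={w}
  b4: in=∅ out=∅

Interference:
  j — {s}
  s — {j}
  v — {w}
  w — {v}

Registers:
  lower bound: {j,s} mutually conflict ⇒ χ ≥ 2
  2-colouring: c0={j,v}  c1={s,w}
  χ = 2

Answer: 2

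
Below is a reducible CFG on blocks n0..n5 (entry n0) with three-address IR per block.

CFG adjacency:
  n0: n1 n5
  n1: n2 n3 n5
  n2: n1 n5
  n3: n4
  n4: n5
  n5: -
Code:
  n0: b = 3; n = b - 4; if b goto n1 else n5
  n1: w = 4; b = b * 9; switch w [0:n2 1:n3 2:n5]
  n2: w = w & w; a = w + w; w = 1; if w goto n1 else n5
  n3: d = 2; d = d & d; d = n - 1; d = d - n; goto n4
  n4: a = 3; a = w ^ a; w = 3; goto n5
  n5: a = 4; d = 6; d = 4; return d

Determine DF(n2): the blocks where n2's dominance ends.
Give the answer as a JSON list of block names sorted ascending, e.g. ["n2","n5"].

Answer: ["n1", "n5"]

Working:
idom tree: n1←n0 n2←n1 n3←n1 n4←n3 n5←n0
Dom∩ at merges:
  n1: preds {n0,n2}: {n0} ∩ {n0,n1,n2} = {n0}; idom=n0
  n5: preds {n0,n1,n2,n4}: {n0} ∩ {n0,n1} ∩ {n0,n1,n2} ∩ {n0,n1,n3,n4} = {n0}; idom=n0

DF walk-up:
  n1←n0: walk · to n0
  n1←n2: walk n2→n1 to n0
  n5←n0: walk · to n0
  n5←n1: walk n1 to n0
  n5←n2: walk n2→n1 to n0
  n5←n4: walk n4→n3→n1 to n0
  DF(n0)=∅
  DF(n1)={n1,n5}
  DF(n2)={n1,n5}
  DF(n3)={n5}
  DF(n4)={n5}
  DF(n5)=∅

DF(n2) = ["n1", "n5"]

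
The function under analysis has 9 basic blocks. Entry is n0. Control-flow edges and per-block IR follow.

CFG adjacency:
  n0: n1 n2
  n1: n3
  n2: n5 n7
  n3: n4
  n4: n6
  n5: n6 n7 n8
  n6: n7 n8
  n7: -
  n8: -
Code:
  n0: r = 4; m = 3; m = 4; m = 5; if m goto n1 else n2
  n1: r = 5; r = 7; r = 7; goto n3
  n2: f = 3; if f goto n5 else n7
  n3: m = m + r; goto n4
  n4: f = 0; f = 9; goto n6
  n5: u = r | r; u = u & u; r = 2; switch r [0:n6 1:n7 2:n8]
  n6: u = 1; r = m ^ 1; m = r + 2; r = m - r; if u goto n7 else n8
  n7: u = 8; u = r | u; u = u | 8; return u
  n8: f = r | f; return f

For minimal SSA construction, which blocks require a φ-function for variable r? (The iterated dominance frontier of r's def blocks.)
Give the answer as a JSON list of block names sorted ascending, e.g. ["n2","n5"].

Answer: ["n6", "n7", "n8"]

Derivation:
idom tree: n1←n0 n2←n0 n3←n1 n4←n3 n5←n2 n6←n0 n7←n0 n8←n0
Dom at joins:
  n6: preds {n4,n5}: {n0,n1,n3,n4} ∩ {n0,n2,n5} = {n0}; idom=n0
  n7: preds {n2,n5,n6}: {n0,n2} ∩ {n0,n2,n5} ∩ {n0,n6} = {n0}; idom=n0
  n8: preds {n5,n6}: {n0,n2,n5} ∩ {n0,n6} = {n0}; idom=n0

Frontier:
  join n6 pred n4: n4→n3→n1 stop@n0
  join n6 pred n5: n5→n2 stop@n0
  join n7 pred n2: n2 stop@n0
  join n7 pred n5: n5→n2 stop@n0
  join n7 pred n6: n6 stop@n0
  join n8 pred n5: n5→n2 stop@n0
  join n8 pred n6: n6 stop@n0
  n0: DF=∅
  n1: DF={n6}
  n2: DF={n6,n7,n8}
  n3: DF={n6}
  n4: DF={n6}
  n5: DF={n6,n7,n8}
  n6: DF={n7,n8}
  n7: DF=∅
  n8: DF=∅

φ for r: defs {n0,n1,n5,n6}
  DF⁺ = {n6,n7,n8}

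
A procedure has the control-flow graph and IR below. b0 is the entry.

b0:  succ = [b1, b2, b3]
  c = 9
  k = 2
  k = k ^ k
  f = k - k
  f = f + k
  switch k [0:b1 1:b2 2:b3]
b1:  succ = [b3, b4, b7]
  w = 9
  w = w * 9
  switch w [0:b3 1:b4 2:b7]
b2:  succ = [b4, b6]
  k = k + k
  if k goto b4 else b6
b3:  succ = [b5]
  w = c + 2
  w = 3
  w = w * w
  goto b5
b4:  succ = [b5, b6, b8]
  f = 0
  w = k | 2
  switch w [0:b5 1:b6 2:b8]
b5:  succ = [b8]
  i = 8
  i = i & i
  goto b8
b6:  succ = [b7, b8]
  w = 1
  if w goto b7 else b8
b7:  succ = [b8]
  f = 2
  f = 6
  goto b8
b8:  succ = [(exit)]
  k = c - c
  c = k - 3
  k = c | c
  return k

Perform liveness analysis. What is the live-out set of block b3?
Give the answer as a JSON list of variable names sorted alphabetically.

Per-block:
  b0: {c,f,k} / ∅
  b1: {w} / ∅
  b2: {k} / {k}
  b3: {w} / {c}
  b4: {f,w} / {k}
  b5: {i} / ∅
  b6: {w} / ∅
  b7: {f} / ∅
  b8: {c,k} / {c}

Backward fixpoint:
  live b0: ∅→{c,k}
  live b1: {c,k}→{c,k}
  live b2: {c,k}→{c,k}
  live b3: {c}→{c}
  live b4: {c,k}→{c}
  live b5: {c}→{c}
  live b6: {c}→{c}
  live b7: {c}→{c}
  live b8: {c}→∅

live-out(b3) = ["c"]

Answer: ["c"]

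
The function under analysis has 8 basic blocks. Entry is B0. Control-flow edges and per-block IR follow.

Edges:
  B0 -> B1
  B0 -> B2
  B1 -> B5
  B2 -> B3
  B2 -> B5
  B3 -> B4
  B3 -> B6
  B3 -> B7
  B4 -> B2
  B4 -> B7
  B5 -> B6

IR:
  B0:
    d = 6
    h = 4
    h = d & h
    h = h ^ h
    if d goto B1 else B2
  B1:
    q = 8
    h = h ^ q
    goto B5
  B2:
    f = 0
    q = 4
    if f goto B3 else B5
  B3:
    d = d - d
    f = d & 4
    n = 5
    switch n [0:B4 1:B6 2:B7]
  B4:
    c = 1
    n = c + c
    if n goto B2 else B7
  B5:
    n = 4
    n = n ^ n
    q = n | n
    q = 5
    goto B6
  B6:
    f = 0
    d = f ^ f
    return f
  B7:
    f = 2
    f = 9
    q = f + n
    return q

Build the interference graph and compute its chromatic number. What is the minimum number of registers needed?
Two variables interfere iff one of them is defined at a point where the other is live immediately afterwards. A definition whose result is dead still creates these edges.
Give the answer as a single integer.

Answer: 3

Working:
Block summaries:
  B0 def {d,h} use ∅
  B1 def {h,q} use {h}
  B2 def {f,q} use ∅
  B3 def {d,f,n} use {d}
  B4 def {c,n} use ∅
  B5 def {n,q} use ∅
  B6 def {d,f} use ∅
  B7 def {f,q} use {n}

Liveness:
  B0 li=∅ lo={d,h}
  B1 li={h} lo=∅
  B2 li={d} lo={d}
  B3 li={d} lo={d,n}
  B4 li={d} lo={d,n}
  B5 li=∅ lo=∅
  B6 li=∅ lo=∅
  B7 li={n} lo=∅

Conflict graph:
  c↔{d}
  d↔{c,f,h,n,q}
  f↔{d,n,q}
  h↔{d,q}
  n↔{d,f}
  q↔{d,f,h}

Colouring:
  clique {d,f,n} ⇒ need ≥ 3
  3-colouring: c0={d}  c1={c,f,h}  c2={n,q}
  χ = 3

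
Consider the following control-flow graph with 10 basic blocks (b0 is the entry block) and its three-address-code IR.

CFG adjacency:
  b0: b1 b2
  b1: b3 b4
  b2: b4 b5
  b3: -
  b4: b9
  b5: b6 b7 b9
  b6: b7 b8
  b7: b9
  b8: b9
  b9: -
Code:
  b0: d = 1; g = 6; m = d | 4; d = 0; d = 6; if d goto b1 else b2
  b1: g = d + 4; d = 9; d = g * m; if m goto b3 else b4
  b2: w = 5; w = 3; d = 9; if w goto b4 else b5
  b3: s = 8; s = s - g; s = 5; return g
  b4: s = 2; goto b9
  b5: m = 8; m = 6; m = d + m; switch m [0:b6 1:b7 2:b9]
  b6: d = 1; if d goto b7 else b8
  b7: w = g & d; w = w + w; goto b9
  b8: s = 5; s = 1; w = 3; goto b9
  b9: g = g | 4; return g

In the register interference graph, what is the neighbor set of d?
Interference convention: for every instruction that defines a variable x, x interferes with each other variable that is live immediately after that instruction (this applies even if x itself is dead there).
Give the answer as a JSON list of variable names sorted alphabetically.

Block summaries:
  b0: {d,g,m} / ∅
  b1: {d,g} / {d,m}
  b2: {d,w} / ∅
  b3: {s} / {g}
  b4: {s} / ∅
  b5: {m} / {d}
  b6: {d} / ∅
  b7: {w} / {d,g}
  b8: {s,w} / ∅
  b9: {g} / {g}

Liveness:
  b0: in=∅ out={d,g,m}
  b1: in={d,m} out={g}
  b2: in={g} out={d,g}
  b3: in={g} out=∅
  b4: in={g} out={g}
  b5: in={d,g} out={d,g}
  b6: in={g} out={d,g}
  b7: in={d,g} out={g}
  b8: in={g} out={g}
  b9: in={g} out=∅

Interfere edges:
  d: {g,m,w}
  g: {d,m,s,w}
  m: {d,g}
  s: {g}
  w: {d,g}

N(d) = ["g", "m", "w"]

Answer: ["g", "m", "w"]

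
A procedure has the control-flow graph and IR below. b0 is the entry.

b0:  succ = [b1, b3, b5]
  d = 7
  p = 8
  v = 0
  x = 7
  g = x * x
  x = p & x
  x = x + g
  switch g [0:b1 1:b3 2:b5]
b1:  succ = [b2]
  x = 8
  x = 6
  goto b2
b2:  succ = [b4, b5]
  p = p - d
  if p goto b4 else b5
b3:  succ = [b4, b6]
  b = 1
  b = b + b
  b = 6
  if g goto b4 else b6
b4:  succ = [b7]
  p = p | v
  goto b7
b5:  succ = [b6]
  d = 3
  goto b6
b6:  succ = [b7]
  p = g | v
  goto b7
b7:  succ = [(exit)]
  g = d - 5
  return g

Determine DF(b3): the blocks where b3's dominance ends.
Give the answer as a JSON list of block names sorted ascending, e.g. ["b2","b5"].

idom tree: b1←b0 b2←b1 b3←b0 b4←b0 b5←b0 b6←b0 b7←b0
Dom∩ at merges:
  b4: preds {b2,b3}: {b0,b1,b2} ∩ {b0,b3} = {b0}; idom=b0
  b5: preds {b0,b2}: {b0} ∩ {b0,b1,b2} = {b0}; idom=b0
  b6: preds {b3,b5}: {b0,b3} ∩ {b0,b5} = {b0}; idom=b0
  b7: preds {b4,b6}: {b0,b4} ∩ {b0,b6} = {b0}; idom=b0

DF derivation:
  join b4 pred b2: b2→b1 stop@b0
  join b4 pred b3: b3 stop@b0
  join b5 pred b0: · stop@b0
  join b5 pred b2: b2→b1 stop@b0
  join b6 pred b3: b3 stop@b0
  join b6 pred b5: b5 stop@b0
  join b7 pred b4: b4 stop@b0
  join b7 pred b6: b6 stop@b0
  b0: DF=∅
  b1: DF={b4,b5}
  b2: DF={b4,b5}
  b3: DF={b4,b6}
  b4: DF={b7}
  b5: DF={b6}
  b6: DF={b7}
  b7: DF=∅

DF(b3) = ["b4", "b6"]

Answer: ["b4", "b6"]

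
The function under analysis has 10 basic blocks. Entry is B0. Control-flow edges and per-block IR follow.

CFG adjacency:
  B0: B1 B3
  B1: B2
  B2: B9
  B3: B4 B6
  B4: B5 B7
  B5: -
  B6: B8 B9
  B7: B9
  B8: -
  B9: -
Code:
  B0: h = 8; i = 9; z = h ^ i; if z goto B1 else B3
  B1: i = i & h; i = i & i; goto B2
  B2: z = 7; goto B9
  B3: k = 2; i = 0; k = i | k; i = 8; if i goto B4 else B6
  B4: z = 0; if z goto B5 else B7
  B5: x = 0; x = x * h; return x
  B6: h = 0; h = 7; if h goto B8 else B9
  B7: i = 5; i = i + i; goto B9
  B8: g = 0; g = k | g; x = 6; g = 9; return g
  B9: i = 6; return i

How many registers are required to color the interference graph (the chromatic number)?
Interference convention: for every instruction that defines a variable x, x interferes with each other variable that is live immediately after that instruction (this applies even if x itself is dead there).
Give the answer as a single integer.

Per-block:
  B0: def={h,i,z} ue=∅
  B1: def={i} ue={h,i}
  B2: def={z} ue=∅
  B3: def={i,k} ue=∅
  B4: def={z} ue=∅
  B5: def={x} ue={h}
  B6: def={h} ue=∅
  B7: def={i} ue=∅
  B8: def={g,x} ue={k}
  B9: def={i} ue=∅

Live sets:
  B0: in=∅ out={h,i}
  B1: in={h,i} out=∅
  B2: in=∅ out=∅
  B3: in={h} out={h,k}
  B4: in={h} out={h}
  B5: in={h} out=∅
  B6: in={k} out={k}
  B7: in=∅ out=∅
  B8: in={k} out=∅
  B9: in=∅ out=∅

Conflict graph:
  g: {k}
  h: {i,k,x,z}
  i: {h,k,z}
  k: {g,h,i}
  x: {h}
  z: {h,i}

Colouring:
  {h,i,k} pairwise interfere (3-clique) ⇒ χ ≥ 3
  3-colouring: c0={g,h}  c1={i,x}  c2={k,z}
  χ = 3

Answer: 3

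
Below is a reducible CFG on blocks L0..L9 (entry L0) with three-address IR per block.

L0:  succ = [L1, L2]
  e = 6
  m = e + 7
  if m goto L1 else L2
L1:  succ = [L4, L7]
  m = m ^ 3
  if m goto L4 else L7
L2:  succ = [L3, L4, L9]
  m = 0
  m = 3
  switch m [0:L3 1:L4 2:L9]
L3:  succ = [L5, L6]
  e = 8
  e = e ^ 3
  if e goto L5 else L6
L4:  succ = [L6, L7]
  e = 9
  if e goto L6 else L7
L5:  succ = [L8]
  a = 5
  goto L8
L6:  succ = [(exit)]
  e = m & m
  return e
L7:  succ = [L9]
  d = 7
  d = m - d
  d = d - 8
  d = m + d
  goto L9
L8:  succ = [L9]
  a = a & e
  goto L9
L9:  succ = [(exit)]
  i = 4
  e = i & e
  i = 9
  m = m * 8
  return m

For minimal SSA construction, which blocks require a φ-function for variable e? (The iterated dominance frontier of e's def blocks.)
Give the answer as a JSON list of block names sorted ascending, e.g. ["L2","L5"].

idom tree: L1←L0 L2←L0 L3←L2 L4←L0 L5←L3 L6←L0 L7←L0 L8←L5 L9←L0
Join-block Dom:
  L4: preds {L1,L2}: {L0,L1} ∩ {L0,L2} = {L0}; idom=L0
  L6: preds {L3,L4}: {L0,L2,L3} ∩ {L0,L4} = {L0}; idom=L0
  L7: preds {L1,L4}: {L0,L1} ∩ {L0,L4} = {L0}; idom=L0
  L9: preds {L2,L7,L8}: {L0,L2} ∩ {L0,L7} ∩ {L0,L2,L3,L5,L8} = {L0}; idom=L0

DF walk-up:
  join L4 pred L1: L1 stop@L0
  join L4 pred L2: L2 stop@L0
  join L6 pred L3: L3→L2 stop@L0
  join L6 pred L4: L4 stop@L0
  join L7 pred L1: L1 stop@L0
  join L7 pred L4: L4 stop@L0
  join L9 pred L2: L2 stop@L0
  join L9 pred L7: L7 stop@L0
  join L9 pred L8: L8→L5→L3→L2 stop@L0
  DF(L0)=∅
  DF(L1)={L4,L7}
  DF(L2)={L4,L6,L9}
  DF(L3)={L6,L9}
  DF(L4)={L6,L7}
  DF(L5)={L9}
  DF(L6)=∅
  DF(L7)={L9}
  DF(L8)={L9}
  DF(L9)=∅

φ for e: defs {L0,L3,L4,L6,L9}
  DF⁺ = {L6,L7,L9}

Answer: ["L6", "L7", "L9"]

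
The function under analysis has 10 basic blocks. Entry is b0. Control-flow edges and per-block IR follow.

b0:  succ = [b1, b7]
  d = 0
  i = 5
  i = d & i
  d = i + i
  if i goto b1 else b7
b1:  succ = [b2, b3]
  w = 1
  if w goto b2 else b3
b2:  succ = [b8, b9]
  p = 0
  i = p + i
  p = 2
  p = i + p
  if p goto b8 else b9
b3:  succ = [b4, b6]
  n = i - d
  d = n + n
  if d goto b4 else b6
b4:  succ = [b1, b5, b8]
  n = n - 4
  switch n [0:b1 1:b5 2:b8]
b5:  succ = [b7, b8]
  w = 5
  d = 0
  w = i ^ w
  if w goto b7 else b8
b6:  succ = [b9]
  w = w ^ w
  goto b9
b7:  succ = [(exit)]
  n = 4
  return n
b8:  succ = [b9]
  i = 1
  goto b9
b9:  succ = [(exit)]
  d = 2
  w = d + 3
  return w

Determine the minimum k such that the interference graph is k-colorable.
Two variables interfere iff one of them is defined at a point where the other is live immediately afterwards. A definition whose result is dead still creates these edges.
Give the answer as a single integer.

Block summaries:
  b0: def={d,i} ue=∅
  b1: def={w} ue=∅
  b2: def={i,p} ue={i}
  b3: def={d,n} ue={d,i}
  b4: def={n} ue={n}
  b5: def={d,w} ue={i}
  b6: def={w} ue={w}
  b7: def={n} ue=∅
  b8: def={i} ue=∅
  b9: def={d,w} ue=∅

Backward fixpoint:
  b0 li=∅ lo={d,i}
  b1 li={d,i} lo={d,i,w}
  b2 li={i} lo=∅
  b3 li={d,i,w} lo={d,i,n,w}
  b4 li={d,i,n} lo={d,i}
  b5 li={i} lo=∅
  b6 li={w} lo=∅
  b7 li=∅ lo=∅
  b8 li=∅ lo=∅
  b9 li=∅ lo=∅

Interfere edges:
  d: {i,n,w}
  i: {d,n,p,w}
  n: {d,i,w}
  p: {i}
  w: {d,i,n}

Colouring:
  clique {d,i,n,w} ⇒ need ≥ 4
  assign d→R1 i→R0 n→R2 p→R1 w→R3 — no edge inside a register ⇒ χ ≤ 4
  χ = 4

Answer: 4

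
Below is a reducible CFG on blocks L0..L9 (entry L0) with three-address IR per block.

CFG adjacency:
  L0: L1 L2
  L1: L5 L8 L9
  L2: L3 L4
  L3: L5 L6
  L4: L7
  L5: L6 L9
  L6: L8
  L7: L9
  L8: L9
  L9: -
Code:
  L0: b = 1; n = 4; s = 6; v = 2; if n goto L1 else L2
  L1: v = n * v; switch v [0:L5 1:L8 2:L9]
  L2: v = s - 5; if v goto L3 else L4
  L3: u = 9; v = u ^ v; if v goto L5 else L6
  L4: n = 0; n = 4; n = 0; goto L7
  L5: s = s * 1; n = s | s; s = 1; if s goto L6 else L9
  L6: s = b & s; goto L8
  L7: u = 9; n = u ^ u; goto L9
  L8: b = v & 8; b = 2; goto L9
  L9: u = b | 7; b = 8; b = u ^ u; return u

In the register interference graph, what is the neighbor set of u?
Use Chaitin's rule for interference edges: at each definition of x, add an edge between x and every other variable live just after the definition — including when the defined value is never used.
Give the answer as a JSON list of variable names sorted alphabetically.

Answer: ["b", "s", "v"]

Working:
def/use:
  L0 def {b,n,s,v} use ∅
  L1 def {v} use {n,v}
  L2 def {v} use {s}
  L3 def {u,v} use {v}
  L4 def {n} use ∅
  L5 def {n,s} use {s}
  L6 def {s} use {b,s}
  L7 def {n,u} use ∅
  L8 def {b} use {v}
  L9 def {b,u} use {b}

Liveness:
  L0 li=∅ lo={b,n,s,v}
  L1 li={b,n,s,v} lo={b,s,v}
  L2 li={b,s} lo={b,s,v}
  L3 li={b,s,v} lo={b,s,v}
  L4 li={b} lo={b}
  L5 li={b,s,v} lo={b,s,v}
  L6 li={b,s,v} lo={v}
  L7 li={b} lo={b}
  L8 li={v} lo={b}
  L9 li={b} lo=∅

Interference:
  b — {n,s,u,v}
  n — {b,s,v}
  s — {b,n,u,v}
  u — {b,s,v}
  v — {b,n,s,u}

N(u) = ["b", "s", "v"]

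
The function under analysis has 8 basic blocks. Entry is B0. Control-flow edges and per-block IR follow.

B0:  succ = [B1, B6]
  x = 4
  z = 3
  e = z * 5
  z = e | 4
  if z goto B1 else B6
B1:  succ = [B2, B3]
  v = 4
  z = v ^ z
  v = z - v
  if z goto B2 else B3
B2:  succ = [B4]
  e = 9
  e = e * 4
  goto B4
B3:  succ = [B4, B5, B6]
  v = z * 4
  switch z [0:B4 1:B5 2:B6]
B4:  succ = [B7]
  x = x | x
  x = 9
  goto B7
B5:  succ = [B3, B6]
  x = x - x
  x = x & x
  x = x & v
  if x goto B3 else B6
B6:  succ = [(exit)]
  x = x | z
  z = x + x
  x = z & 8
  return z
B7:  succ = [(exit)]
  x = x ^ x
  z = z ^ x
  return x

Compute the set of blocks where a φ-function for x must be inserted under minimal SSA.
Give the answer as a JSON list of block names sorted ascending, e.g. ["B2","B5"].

idom tree: B1←B0 B2←B1 B3←B1 B4←B1 B5←B3 B6←B0 B7←B4
Dom∩ at merges:
  B3: preds {B1,B5}: {B0,B1} ∩ {B0,B1,B3,B5} = {B0,B1}; idom=B1
  B4: preds {B2,B3}: {B0,B1,B2} ∩ {B0,B1,B3} = {B0,B1}; idom=B1
  B6: preds {B0,B3,B5}: {B0} ∩ {B0,B1,B3} ∩ {B0,B1,B3,B5} = {B0}; idom=B0

DF derivation:
  join B3 pred B1: · stop@B1
  join B3 pred B5: B5→B3 stop@B1
  join B4 pred B2: B2 stop@B1
  join B4 pred B3: B3 stop@B1
  join B6 pred B0: · stop@B0
  join B6 pred B3: B3→B1 stop@B0
  join B6 pred B5: B5→B3→B1 stop@B0
  B0 → ∅
  B1 → {B6}
  B2 → {B4}
  B3 → {B3,B4,B6}
  B4 → ∅
  B5 → {B3,B6}
  B6 → ∅
  B7 → ∅

φ for x: defs {B0,B4,B5,B6,B7}
  DF⁺ = {B3,B4,B6}

Answer: ["B3", "B4", "B6"]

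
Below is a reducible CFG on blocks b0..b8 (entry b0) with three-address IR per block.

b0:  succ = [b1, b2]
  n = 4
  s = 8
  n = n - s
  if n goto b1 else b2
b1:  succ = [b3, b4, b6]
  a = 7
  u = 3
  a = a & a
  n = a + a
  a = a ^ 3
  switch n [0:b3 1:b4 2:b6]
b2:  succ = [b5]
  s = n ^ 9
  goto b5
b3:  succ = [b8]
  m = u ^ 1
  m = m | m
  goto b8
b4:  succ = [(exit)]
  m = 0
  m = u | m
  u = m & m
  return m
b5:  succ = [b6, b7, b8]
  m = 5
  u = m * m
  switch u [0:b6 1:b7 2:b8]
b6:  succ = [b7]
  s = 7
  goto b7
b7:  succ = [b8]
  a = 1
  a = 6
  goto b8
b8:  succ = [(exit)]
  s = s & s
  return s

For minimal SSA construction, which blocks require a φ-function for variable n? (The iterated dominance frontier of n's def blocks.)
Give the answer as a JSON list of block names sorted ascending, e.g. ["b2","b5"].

Answer: ["b6", "b7", "b8"]

Derivation:
idom tree: b1←b0 b2←b0 b3←b1 b4←b1 b5←b2 b6←b0 b7←b0 b8←b0
Dom∩ at merges:
  b6: preds {b1,b5}: {b0,b1} ∩ {b0,b2,b5} = {b0}; idom=b0
  b7: preds {b5,b6}: {b0,b2,b5} ∩ {b0,b6} = {b0}; idom=b0
  b8: preds {b3,b5,b7}: {b0,b1,b3} ∩ {b0,b2,b5} ∩ {b0,b7} = {b0}; idom=b0

DF walk-up:
  join b6 pred b1: b1 stop@b0
  join b6 pred b5: b5→b2 stop@b0
  join b7 pred b5: b5→b2 stop@b0
  join b7 pred b6: b6 stop@b0
  join b8 pred b3: b3→b1 stop@b0
  join b8 pred b5: b5→b2 stop@b0
  join b8 pred b7: b7 stop@b0
  b0 → ∅
  b1 → {b6,b8}
  b2 → {b6,b7,b8}
  b3 → {b8}
  b4 → ∅
  b5 → {b6,b7,b8}
  b6 → {b7}
  b7 → {b8}
  b8 → ∅

φ for n: defs {b0,b1}
  DF⁺ = {b6,b7,b8}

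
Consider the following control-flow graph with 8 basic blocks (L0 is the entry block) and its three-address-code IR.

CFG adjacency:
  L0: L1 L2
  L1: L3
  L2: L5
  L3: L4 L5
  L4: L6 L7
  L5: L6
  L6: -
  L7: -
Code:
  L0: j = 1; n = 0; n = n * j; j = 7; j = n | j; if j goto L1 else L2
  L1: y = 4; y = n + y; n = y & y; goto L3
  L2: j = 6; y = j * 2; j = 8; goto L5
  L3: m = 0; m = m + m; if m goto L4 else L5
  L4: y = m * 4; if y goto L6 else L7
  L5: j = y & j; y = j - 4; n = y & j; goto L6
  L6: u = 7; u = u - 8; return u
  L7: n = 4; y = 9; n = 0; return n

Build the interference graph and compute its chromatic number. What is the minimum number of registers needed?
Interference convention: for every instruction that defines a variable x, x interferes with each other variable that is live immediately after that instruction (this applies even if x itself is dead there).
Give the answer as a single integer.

def/use:
  L0 def {j,n} use ∅
  L1 def {n,y} use {n}
  L2 def {j,y} use ∅
  L3 def {m} use ∅
  L4 def {y} use {m}
  L5 def {j,n,y} use {j,y}
  L6 def {u} use ∅
  L7 def {n,y} use ∅

Liveness:
  L0: in=∅ out={j,n}
  L1: in={j,n} out={j,y}
  L2: in=∅ out={j,y}
  L3: in={j,y} out={j,m,y}
  L4: in={m} out=∅
  L5: in={j,y} out=∅
  L6: in=∅ out=∅
  L7: in=∅ out=∅

Conflict graph:
  j — {m,n,y}
  m — {j,y}
  n — {j,y}
  u — ∅
  y — {j,m,n}

Registers:
  clique {j,m,y} ⇒ need ≥ 3
  3-colouring: r0={j,u}  r1={y}  r2={m,n}
  χ = 3

Answer: 3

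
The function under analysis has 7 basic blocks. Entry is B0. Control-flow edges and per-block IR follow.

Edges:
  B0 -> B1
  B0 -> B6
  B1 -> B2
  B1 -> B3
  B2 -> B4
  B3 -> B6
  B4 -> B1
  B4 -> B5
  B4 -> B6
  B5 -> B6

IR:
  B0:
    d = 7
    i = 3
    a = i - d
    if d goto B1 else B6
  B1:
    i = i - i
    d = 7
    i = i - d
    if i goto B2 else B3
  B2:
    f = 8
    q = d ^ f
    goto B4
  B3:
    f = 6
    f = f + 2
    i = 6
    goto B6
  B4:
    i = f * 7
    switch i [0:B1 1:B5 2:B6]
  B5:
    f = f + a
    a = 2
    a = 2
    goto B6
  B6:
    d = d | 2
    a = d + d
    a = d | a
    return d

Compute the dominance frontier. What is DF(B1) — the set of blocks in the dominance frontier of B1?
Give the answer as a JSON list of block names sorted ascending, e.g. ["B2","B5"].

Answer: ["B1", "B6"]

Working:
idom tree: B1←B0 B2←B1 B3←B1 B4←B2 B5←B4 B6←B0
Dom at joins:
  B1: preds {B0,B4}: {B0} ∩ {B0,B1,B2,B4} = {B0}; idom=B0
  B6: preds {B0,B3,B4,B5}: {B0} ∩ {B0,B1,B3} ∩ {B0,B1,B2,B4} ∩ {B0,B1,B2,B4,B5} = {B0}; idom=B0

Frontier:
  B1←B0: walk · to B0
  B1←B4: walk B4→B2→B1 to B0
  B6←B0: walk · to B0
  B6←B3: walk B3→B1 to B0
  B6←B4: walk B4→B2→B1 to B0
  B6←B5: walk B5→B4→B2→B1 to B0
  DF(B0)=∅
  DF(B1)={B1,B6}
  DF(B2)={B1,B6}
  DF(B3)={B6}
  DF(B4)={B1,B6}
  DF(B5)={B6}
  DF(B6)=∅

DF(B1) = ["B1", "B6"]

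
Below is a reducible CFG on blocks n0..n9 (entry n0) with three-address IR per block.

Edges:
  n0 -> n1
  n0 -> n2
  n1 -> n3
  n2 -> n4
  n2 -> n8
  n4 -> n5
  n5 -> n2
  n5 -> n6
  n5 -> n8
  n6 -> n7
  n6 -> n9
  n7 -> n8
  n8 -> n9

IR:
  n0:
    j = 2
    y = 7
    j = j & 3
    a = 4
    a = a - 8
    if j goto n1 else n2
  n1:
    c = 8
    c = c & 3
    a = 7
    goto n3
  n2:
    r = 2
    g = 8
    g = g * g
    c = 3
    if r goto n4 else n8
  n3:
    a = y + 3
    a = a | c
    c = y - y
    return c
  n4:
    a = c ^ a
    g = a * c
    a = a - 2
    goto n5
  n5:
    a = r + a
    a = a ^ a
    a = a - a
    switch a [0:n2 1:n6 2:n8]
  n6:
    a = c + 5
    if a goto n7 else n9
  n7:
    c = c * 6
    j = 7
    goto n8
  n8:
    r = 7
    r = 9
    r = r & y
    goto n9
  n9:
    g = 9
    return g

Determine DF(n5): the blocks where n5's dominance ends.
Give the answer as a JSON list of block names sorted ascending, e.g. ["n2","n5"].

idom tree: n1←n0 n2←n0 n3←n1 n4←n2 n5←n4 n6←n5 n7←n6 n8←n2 n9←n2
Dom at joins:
  n2: preds {n0,n5}: {n0} ∩ {n0,n2,n4,n5} = {n0}; idom=n0
  n8: preds {n2,n5,n7}: {n0,n2} ∩ {n0,n2,n4,n5} ∩ {n0,n2,n4,n5,n6,n7} = {n0,n2}; idom=n2
  n9: preds {n6,n8}: {n0,n2,n4,n5,n6} ∩ {n0,n2,n8} = {n0,n2}; idom=n2

Frontier:
  join n2 pred n0: · stop@n0
  join n2 pred n5: n5→n4→n2 stop@n0
  join n8 pred n2: · stop@n2
  join n8 pred n5: n5→n4 stop@n2
  join n8 pred n7: n7→n6→n5→n4 stop@n2
  join n9 pred n6: n6→n5→n4 stop@n2
  join n9 pred n8: n8 stop@n2
  DF(n0)=∅
  DF(n1)=∅
  DF(n2)={n2}
  DF(n3)=∅
  DF(n4)={n2,n8,n9}
  DF(n5)={n2,n8,n9}
  DF(n6)={n8,n9}
  DF(n7)={n8}
  DF(n8)={n9}
  DF(n9)=∅

DF(n5) = ["n2", "n8", "n9"]

Answer: ["n2", "n8", "n9"]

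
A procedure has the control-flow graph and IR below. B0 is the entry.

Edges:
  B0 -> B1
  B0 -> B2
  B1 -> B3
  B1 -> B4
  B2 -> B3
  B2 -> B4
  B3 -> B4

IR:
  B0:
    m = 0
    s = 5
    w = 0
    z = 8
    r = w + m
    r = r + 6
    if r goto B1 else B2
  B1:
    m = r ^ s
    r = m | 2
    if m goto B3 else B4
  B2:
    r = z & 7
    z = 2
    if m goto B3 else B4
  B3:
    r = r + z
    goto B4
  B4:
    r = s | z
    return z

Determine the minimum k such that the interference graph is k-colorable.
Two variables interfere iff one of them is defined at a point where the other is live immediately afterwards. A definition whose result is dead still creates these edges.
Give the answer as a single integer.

def/use:
  B0: {m,r,s,w,z} / ∅
  B1: {m,r} / {r,s}
  B2: {r,z} / {m,z}
  B3: {r} / {r,z}
  B4: {r} / {s,z}

Live sets:
  B0: in=∅ out={m,r,s,z}
  B1: in={r,s,z} out={r,s,z}
  B2: in={m,s,z} out={r,s,z}
  B3: in={r,s,z} out={s,z}
  B4: in={s,z} out=∅

Conflict graph:
  m: {r,s,w,z}
  r: {m,s,z}
  s: {m,r,w,z}
  w: {m,s,z}
  z: {m,r,s,w}

Registers:
  {m,r,s,z} pairwise interfere (4-clique) ⇒ χ ≥ 4
  assign m→R0 r→R3 s→R1 w→R3 z→R2 — no edge inside a register ⇒ χ ≤ 4
  χ = 4

Answer: 4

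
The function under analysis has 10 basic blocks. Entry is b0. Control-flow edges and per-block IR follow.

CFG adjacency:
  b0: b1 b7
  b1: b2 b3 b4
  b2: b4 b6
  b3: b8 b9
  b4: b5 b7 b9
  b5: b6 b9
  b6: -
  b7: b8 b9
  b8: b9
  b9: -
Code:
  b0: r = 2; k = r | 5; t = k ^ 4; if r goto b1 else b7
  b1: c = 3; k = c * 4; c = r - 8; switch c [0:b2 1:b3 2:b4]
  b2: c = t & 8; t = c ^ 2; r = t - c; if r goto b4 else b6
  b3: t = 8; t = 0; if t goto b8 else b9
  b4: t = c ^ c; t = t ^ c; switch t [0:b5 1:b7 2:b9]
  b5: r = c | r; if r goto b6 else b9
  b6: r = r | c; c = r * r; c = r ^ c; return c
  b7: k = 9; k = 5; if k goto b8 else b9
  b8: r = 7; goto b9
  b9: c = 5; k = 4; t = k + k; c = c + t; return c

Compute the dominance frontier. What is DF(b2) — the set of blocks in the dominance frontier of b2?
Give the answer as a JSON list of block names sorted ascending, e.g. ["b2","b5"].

Answer: ["b4", "b6"]

Working:
idom tree: b1←b0 b2←b1 b3←b1 b4←b1 b5←b4 b6←b1 b7←b0 b8←b0 b9←b0
Join-block Dom:
  b4: preds {b1,b2}: {b0,b1} ∩ {b0,b1,b2} = {b0,b1}; idom=b1
  b6: preds {b2,b5}: {b0,b1,b2} ∩ {b0,b1,b4,b5} = {b0,b1}; idom=b1
  b7: preds {b0,b4}: {b0} ∩ {b0,b1,b4} = {b0}; idom=b0
  b8: preds {b3,b7}: {b0,b1,b3} ∩ {b0,b7} = {b0}; idom=b0
  b9: preds {b3,b4,b5,b7,b8}: {b0,b1,b3} ∩ {b0,b1,b4} ∩ {b0,b1,b4,b5} ∩ {b0,b7} ∩ {b0,b8} = {b0}; idom=b0

Frontier:
  b4←b1: walk · to b1
  b4←b2: walk b2 to b1
  b6←b2: walk b2 to b1
  b6←b5: walk b5→b4 to b1
  b7←b0: walk · to b0
  b7←b4: walk b4→b1 to b0
  b8←b3: walk b3→b1 to b0
  b8←b7: walk b7 to b0
  b9←b3: walk b3→b1 to b0
  b9←b4: walk b4→b1 to b0
  b9←b5: walk b5→b4→b1 to b0
  b9←b7: walk b7 to b0
  b9←b8: walk b8 to b0
  b0 → ∅
  b1 → {b7,b8,b9}
  b2 → {b4,b6}
  b3 → {b8,b9}
  b4 → {b6,b7,b9}
  b5 → {b6,b9}
  b6 → ∅
  b7 → {b8,b9}
  b8 → {b9}
  b9 → ∅

DF(b2) = ["b4", "b6"]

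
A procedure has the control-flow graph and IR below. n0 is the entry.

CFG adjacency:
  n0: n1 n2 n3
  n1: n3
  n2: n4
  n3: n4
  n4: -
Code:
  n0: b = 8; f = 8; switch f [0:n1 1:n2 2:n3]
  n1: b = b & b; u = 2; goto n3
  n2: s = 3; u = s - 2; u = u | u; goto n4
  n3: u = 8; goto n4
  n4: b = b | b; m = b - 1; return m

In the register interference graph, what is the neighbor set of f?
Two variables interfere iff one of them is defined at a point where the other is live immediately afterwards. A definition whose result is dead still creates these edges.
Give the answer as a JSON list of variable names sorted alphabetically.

Answer: ["b"]

Analysis:
Per-block:
  n0: def={b,f} ue=∅
  n1: def={b,u} ue={b}
  n2: def={s,u} ue=∅
  n3: def={u} ue=∅
  n4: def={b,m} ue={b}

Liveness:
  n0 li=∅ lo={b}
  n1 li={b} lo={b}
  n2 li={b} lo={b}
  n3 li={b} lo={b}
  n4 li={b} lo=∅

Conflict graph:
  b↔{f,s,u}
  f↔{b}
  m↔∅
  s↔{b}
  u↔{b}

N(f) = ["b"]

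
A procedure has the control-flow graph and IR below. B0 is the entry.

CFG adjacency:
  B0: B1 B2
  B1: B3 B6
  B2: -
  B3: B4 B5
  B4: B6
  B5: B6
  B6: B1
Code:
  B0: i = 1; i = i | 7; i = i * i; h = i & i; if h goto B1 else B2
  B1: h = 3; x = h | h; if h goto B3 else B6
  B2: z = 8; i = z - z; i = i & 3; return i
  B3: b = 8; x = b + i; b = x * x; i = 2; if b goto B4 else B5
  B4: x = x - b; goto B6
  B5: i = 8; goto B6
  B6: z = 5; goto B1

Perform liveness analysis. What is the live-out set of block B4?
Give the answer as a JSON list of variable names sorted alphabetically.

Per-block:
  B0: {h,i} / ∅
  B1: {h,x} / ∅
  B2: {i,z} / ∅
  B3: {b,i,x} / {i}
  B4: {x} / {b,x}
  B5: {i} / ∅
  B6: {z} / ∅

Backward fixpoint:
  B0: in=∅ out={i}
  B1: in={i} out={i}
  B2: in=∅ out=∅
  B3: in={i} out={b,i,x}
  B4: in={b,i,x} out={i}
  B5: in=∅ out={i}
  B6: in={i} out={i}

live-out(B4) = ["i"]

Answer: ["i"]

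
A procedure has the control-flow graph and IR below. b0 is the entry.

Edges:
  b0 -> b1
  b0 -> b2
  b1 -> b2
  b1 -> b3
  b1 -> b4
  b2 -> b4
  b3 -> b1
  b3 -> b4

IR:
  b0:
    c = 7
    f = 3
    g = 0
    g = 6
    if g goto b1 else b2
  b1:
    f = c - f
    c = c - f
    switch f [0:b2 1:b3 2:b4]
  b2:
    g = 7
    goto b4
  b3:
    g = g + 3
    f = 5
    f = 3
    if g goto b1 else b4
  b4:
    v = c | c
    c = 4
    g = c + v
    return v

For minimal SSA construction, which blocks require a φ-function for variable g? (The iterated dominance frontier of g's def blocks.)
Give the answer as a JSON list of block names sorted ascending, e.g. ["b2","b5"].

idom tree: b1←b0 b2←b0 b3←b1 b4←b0
Dom∩ at merges:
  b1: preds {b0,b3}: {b0} ∩ {b0,b1,b3} = {b0}; idom=b0
  b2: preds {b0,b1}: {b0} ∩ {b0,b1} = {b0}; idom=b0
  b4: preds {b1,b2,b3}: {b0,b1} ∩ {b0,b2} ∩ {b0,b1,b3} = {b0}; idom=b0

DF walk-up:
  b1←b0: walk · to b0
  b1←b3: walk b3→b1 to b0
  b2←b0: walk · to b0
  b2←b1: walk b1 to b0
  b4←b1: walk b1 to b0
  b4←b2: walk b2 to b0
  b4←b3: walk b3→b1 to b0
  DF(b0)=∅
  DF(b1)={b1,b2,b4}
  DF(b2)={b4}
  DF(b3)={b1,b4}
  DF(b4)=∅

φ for g: defs {b0,b2,b3,b4}
  DF⁺ = {b1,b2,b4}

Answer: ["b1", "b2", "b4"]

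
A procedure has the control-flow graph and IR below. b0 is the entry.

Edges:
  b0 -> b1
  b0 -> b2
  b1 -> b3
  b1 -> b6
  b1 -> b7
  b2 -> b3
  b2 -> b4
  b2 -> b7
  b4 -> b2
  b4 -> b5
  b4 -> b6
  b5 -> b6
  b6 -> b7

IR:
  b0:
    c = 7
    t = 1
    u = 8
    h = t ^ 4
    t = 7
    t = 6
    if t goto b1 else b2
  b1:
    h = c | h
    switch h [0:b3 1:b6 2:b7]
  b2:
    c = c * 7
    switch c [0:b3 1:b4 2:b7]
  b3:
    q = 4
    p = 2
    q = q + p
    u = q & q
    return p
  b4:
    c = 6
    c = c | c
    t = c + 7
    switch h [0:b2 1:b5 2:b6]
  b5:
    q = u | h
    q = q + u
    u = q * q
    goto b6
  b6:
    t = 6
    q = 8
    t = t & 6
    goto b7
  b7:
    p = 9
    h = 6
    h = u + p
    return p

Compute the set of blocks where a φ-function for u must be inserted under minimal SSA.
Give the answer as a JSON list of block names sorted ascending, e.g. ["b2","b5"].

idom tree: b1←b0 b2←b0 b3←b0 b4←b2 b5←b4 b6←b0 b7←b0
Dom∩ at merges:
  b2: preds {b0,b4}: {b0} ∩ {b0,b2,b4} = {b0}; idom=b0
  b3: preds {b1,b2}: {b0,b1} ∩ {b0,b2} = {b0}; idom=b0
  b6: preds {b1,b4,b5}: {b0,b1} ∩ {b0,b2,b4} ∩ {b0,b2,b4,b5} = {b0}; idom=b0
  b7: preds {b1,b2,b6}: {b0,b1} ∩ {b0,b2} ∩ {b0,b6} = {b0}; idom=b0

DF derivation:
  b2←b0: walk · to b0
  b2←b4: walk b4→b2 to b0
  b3←b1: walk b1 to b0
  b3←b2: walk b2 to b0
  b6←b1: walk b1 to b0
  b6←b4: walk b4→b2 to b0
  b6←b5: walk b5→b4→b2 to b0
  b7←b1: walk b1 to b0
  b7←b2: walk b2 to b0
  b7←b6: walk b6 to b0
  b0 → ∅
  b1 → {b3,b6,b7}
  b2 → {b2,b3,b6,b7}
  b3 → ∅
  b4 → {b2,b6}
  b5 → {b6}
  b6 → {b7}
  b7 → ∅

φ for u: defs {b0,b3,b5}
  DF⁺ = {b6,b7}

Answer: ["b6", "b7"]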